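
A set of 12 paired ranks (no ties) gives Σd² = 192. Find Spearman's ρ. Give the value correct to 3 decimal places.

0.329

ρ = 1 − 6Σd² / [n(n²−1)] = 1 − 6×192 / (12×143)
  = 1 − 1152/1716 = 1 − 0.6713 ≈ 0.329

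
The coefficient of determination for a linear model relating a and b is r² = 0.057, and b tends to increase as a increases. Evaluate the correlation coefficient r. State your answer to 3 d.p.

0.239

|r| = √0.057 = 0.239
The association is positive, so r = 0.239.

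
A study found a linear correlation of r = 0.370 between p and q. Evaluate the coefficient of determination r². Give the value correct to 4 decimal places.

0.1369

r² = (0.370)² = 0.1369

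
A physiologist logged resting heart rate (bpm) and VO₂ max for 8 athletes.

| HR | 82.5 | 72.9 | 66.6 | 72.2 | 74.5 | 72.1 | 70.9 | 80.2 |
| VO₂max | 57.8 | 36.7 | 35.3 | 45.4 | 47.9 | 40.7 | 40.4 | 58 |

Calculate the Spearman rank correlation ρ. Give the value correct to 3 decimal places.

Rank HR: 8, 5, 1, 4, 6, 3, 2, 7
Rank VO₂max: 7, 2, 1, 5, 6, 4, 3, 8
d = rank(HR) − rank(VO₂max): 1, 3, 0, -1, 0, -1, -1, -1; Σd² = 14
ρ = 1 − 6Σd² / [n(n²−1)] = 1 − 6×14 / (8×63) = 1 − 84/504 ≈ 0.833

0.833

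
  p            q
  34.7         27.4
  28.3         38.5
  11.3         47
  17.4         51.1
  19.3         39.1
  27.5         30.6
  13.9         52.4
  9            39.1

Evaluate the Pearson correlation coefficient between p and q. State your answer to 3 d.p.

-0.734

n = 8, Σp = 161.4, Σq = 325.2, Σp² = 3838.38, Σq² = 13792.96, Σpq = 6136.96
nΣpq − ΣpΣq = 49095.68 − 52487.28 = -3391.6
nΣp² − (Σp)² = 30707.04 − 26049.96 = 4657.08; nΣq² − (Σq)² = 110343.68 − 105755.04 = 4588.64
r = -3391.6 / √(4657.08 × 4588.64) = -3391.6 / 4622.7333 ≈ -0.734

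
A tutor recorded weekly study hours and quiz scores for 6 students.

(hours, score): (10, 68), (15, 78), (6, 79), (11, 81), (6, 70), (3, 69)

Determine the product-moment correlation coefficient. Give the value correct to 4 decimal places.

0.4764

n = 6, Σx = 51, Σy = 445, Σx² = 527, Σy² = 33171, Σxy = 3842
nΣxy − ΣxΣy = 23052 − 22695 = 357
nΣx² − (Σx)² = 3162 − 2601 = 561; nΣy² − (Σy)² = 199026 − 198025 = 1001
r = 357 / √(561 × 1001) = 357 / 749.3737 ≈ 0.4764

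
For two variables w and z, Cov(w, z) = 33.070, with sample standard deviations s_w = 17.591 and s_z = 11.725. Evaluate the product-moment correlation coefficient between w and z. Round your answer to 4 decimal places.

r = Cov(w,z) / (s_w · s_z) = 33.070 / (17.591 × 11.725)
  = 33.070 / 206.2545 ≈ 0.1603

0.1603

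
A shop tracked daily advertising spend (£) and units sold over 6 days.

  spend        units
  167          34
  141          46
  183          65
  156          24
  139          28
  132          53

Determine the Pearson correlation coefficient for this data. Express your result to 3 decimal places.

n = 6, Σx = 918, Σy = 250, Σx² = 142340, Σy² = 11666, Σxy = 38691
nΣxy − ΣxΣy = 232146 − 229500 = 2646
nΣx² − (Σx)² = 854040 − 842724 = 11316; nΣy² − (Σy)² = 69996 − 62500 = 7496
r = 2646 / √(11316 × 7496) = 2646 / 9210.0345 ≈ 0.287

0.287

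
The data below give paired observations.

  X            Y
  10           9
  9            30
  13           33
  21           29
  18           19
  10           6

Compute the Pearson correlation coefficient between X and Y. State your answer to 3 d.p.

0.349

n = 6, ΣX = 81, ΣY = 126, ΣX² = 1215, ΣY² = 3308, ΣXY = 1800
nΣXY − ΣXΣY = 10800 − 10206 = 594
nΣX² − (ΣX)² = 7290 − 6561 = 729; nΣY² − (ΣY)² = 19848 − 15876 = 3972
r = 594 / √(729 × 3972) = 594 / 1701.6427 ≈ 0.349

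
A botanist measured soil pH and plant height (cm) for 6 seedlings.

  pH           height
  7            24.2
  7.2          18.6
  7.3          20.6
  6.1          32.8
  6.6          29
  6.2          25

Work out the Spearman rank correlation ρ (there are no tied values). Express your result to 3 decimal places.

-0.886

Rank pH: 4, 5, 6, 1, 3, 2
Rank height: 3, 1, 2, 6, 5, 4
d = rank(pH) − rank(height): 1, 4, 4, -5, -2, -2; Σd² = 66
ρ = 1 − 6Σd² / [n(n²−1)] = 1 − 6×66 / (6×35) = 1 − 396/210 ≈ -0.886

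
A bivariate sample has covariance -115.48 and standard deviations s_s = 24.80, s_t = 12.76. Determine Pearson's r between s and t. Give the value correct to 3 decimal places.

-0.365

r = Cov(s,t) / (s_s · s_t) = -115.48 / (24.80 × 12.76)
  = -115.48 / 316.4480 ≈ -0.365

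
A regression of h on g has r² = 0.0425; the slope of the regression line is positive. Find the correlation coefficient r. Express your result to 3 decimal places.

|r| = √0.0425 = 0.206
The association is positive, so r = 0.206.

0.206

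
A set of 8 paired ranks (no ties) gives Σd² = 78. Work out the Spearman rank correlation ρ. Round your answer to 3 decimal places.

0.071

ρ = 1 − 6Σd² / [n(n²−1)] = 1 − 6×78 / (8×63)
  = 1 − 468/504 = 1 − 0.9286 ≈ 0.071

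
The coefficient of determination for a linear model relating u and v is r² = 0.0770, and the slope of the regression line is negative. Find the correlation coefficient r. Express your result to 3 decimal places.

|r| = √0.0770 = 0.277
The association is negative, so r = −0.277.

-0.277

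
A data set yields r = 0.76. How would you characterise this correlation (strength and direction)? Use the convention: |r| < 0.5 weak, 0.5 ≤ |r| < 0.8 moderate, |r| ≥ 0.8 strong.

r = 0.76 > 0 so the relationship is positive.
|r| = 0.76, which falls in the moderate range.

moderate positive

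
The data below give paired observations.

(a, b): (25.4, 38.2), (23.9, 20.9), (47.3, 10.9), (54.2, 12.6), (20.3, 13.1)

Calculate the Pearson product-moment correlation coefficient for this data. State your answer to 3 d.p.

n = 5, Σa = 171.1, Σb = 95.7, Σa² = 6803.39, Σb² = 2345.23, Σab = 2934.21
nΣab − ΣaΣb = 14671.05 − 16374.27 = -1703.22
nΣa² − (Σa)² = 34016.95 − 29275.21 = 4741.74; nΣb² − (Σb)² = 11726.15 − 9158.49 = 2567.66
r = -1703.22 / √(4741.74 × 2567.66) = -1703.22 / 3489.2945 ≈ -0.488

-0.488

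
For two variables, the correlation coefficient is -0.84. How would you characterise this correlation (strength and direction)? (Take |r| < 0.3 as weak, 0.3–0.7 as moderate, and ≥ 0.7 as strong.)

r = -0.84 < 0 so the relationship is negative.
|r| = 0.84, which falls in the strong range.

strong negative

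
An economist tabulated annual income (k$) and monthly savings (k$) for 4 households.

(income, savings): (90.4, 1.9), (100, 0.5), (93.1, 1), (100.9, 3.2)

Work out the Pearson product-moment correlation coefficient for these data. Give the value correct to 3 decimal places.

n = 4, Σx = 384.4, Σy = 6.6, Σx² = 37020.58, Σy² = 15.1, Σxy = 637.74
nΣxy − ΣxΣy = 2550.96 − 2537.04 = 13.92
nΣx² − (Σx)² = 148082.32 − 147763.36 = 318.96; nΣy² − (Σy)² = 60.4 − 43.56 = 16.84
r = 13.92 / √(318.96 × 16.84) = 13.92 / 73.2891 ≈ 0.190

0.190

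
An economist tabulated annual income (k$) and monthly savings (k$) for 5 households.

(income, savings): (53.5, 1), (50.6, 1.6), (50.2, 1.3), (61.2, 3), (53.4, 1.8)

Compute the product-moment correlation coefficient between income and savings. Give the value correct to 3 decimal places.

0.852

n = 5, Σx = 268.9, Σy = 8.7, Σx² = 14539.65, Σy² = 17.49, Σxy = 479.44
nΣxy − ΣxΣy = 2397.2 − 2339.43 = 57.77
nΣx² − (Σx)² = 72698.25 − 72307.21 = 391.04; nΣy² − (Σy)² = 87.45 − 75.69 = 11.76
r = 57.77 / √(391.04 × 11.76) = 57.77 / 67.8132 ≈ 0.852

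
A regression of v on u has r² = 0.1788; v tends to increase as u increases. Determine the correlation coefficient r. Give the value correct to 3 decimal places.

|r| = √0.1788 = 0.423
The association is positive, so r = 0.423.

0.423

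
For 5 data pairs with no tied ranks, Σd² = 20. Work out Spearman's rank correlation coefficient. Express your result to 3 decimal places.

ρ = 1 − 6Σd² / [n(n²−1)] = 1 − 6×20 / (5×24)
  = 1 − 120/120 = 1 − 1.0000 ≈ 0.000

0.000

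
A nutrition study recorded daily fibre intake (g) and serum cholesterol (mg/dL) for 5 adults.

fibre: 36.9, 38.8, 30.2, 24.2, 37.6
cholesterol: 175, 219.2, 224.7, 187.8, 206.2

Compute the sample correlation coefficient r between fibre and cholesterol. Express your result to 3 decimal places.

0.142

n = 5, Σx = 167.7, Σy = 1012.9, Σx² = 5778.49, Σy² = 206951.01, Σxy = 34046.28
nΣxy − ΣxΣy = 170231.4 − 169863.33 = 368.07
nΣx² − (Σx)² = 28892.45 − 28123.29 = 769.16; nΣy² − (Σy)² = 1034755.05 − 1025966.41 = 8788.64
r = 368.07 / √(769.16 × 8788.64) = 368.07 / 2599.9751 ≈ 0.142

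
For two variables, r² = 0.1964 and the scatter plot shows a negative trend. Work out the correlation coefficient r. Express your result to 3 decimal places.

-0.443

|r| = √0.1964 = 0.443
The association is negative, so r = −0.443.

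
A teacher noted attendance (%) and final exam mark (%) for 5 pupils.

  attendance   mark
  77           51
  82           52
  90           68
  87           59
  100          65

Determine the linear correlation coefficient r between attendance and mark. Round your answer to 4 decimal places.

n = 5, Σx = 436, Σy = 295, Σx² = 38322, Σy² = 17635, Σxy = 25944
nΣxy − ΣxΣy = 129720 − 128620 = 1100
nΣx² − (Σx)² = 191610 − 190096 = 1514; nΣy² − (Σy)² = 88175 − 87025 = 1150
r = 1100 / √(1514 × 1150) = 1100 / 1319.5075 ≈ 0.8336

0.8336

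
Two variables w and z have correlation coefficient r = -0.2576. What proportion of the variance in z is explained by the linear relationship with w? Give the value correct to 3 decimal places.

r² = (-0.2576)² = 0.066

0.066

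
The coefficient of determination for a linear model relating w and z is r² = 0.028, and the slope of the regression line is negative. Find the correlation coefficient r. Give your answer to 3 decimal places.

-0.167

|r| = √0.028 = 0.167
The association is negative, so r = −0.167.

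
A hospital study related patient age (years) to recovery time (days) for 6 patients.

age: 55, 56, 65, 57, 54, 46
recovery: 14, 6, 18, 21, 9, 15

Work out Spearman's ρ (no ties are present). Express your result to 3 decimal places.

0.429

Rank age: 3, 4, 6, 5, 2, 1
Rank recovery: 3, 1, 5, 6, 2, 4
d = rank(age) − rank(recovery): 0, 3, 1, -1, 0, -3; Σd² = 20
ρ = 1 − 6Σd² / [n(n²−1)] = 1 − 6×20 / (6×35) = 1 − 120/210 ≈ 0.429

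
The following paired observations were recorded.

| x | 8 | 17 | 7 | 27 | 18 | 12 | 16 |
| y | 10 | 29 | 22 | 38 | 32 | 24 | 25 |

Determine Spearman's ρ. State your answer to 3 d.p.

Rank x: 2, 5, 1, 7, 6, 3, 4
Rank y: 1, 5, 2, 7, 6, 3, 4
d = rank(x) − rank(y): 1, 0, -1, 0, 0, 0, 0; Σd² = 2
ρ = 1 − 6Σd² / [n(n²−1)] = 1 − 6×2 / (7×48) = 1 − 12/336 ≈ 0.964

0.964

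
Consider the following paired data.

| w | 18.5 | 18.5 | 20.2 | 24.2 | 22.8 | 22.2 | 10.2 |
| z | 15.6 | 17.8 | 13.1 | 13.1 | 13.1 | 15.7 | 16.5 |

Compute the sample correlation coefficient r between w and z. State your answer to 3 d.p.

-0.603

n = 7, Σw = 136.6, Σz = 104.9, Σw² = 2794.9, Σz² = 1593.77, Σwz = 2015.06
nΣwz − ΣwΣz = 14105.42 − 14329.34 = -223.92
nΣw² − (Σw)² = 19564.3 − 18659.56 = 904.74; nΣz² − (Σz)² = 11156.39 − 11004.01 = 152.38
r = -223.92 / √(904.74 × 152.38) = -223.92 / 371.3008 ≈ -0.603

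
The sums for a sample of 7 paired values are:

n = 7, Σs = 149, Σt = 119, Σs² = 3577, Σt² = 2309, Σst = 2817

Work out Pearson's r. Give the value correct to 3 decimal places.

0.834

r = (nΣst − ΣsΣt) / √[(nΣs² − (Σs)²)(nΣt² − (Σt)²)]
Numerator: 7×2817 − 149×119 = 1988
Denominator: √[(25039 − 22201)(16163 − 14161)] = √[2838 × 2002] = 2383.6266
r = 1988 / 2383.6266 ≈ 0.834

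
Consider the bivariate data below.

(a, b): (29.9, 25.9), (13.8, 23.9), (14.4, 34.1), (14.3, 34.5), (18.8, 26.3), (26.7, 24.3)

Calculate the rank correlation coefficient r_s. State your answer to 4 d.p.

Rank a: 6, 1, 3, 2, 4, 5
Rank b: 3, 1, 5, 6, 4, 2
d = rank(a) − rank(b): 3, 0, -2, -4, 0, 3; Σd² = 38
ρ = 1 − 6Σd² / [n(n²−1)] = 1 − 6×38 / (6×35) = 1 − 228/210 ≈ -0.0857

-0.0857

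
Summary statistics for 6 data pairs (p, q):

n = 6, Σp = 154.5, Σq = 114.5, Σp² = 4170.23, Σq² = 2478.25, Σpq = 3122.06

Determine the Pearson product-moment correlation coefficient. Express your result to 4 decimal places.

r = (nΣpq − ΣpΣq) / √[(nΣp² − (Σp)²)(nΣq² − (Σq)²)]
Numerator: 6×3122.06 − 154.5×114.5 = 1042.11
Denominator: √[(25021.38 − 23870.25)(14869.5 − 13110.25)] = √[1151.13 × 1759.25] = 1423.0690
r = 1042.11 / 1423.0690 ≈ 0.7323

0.7323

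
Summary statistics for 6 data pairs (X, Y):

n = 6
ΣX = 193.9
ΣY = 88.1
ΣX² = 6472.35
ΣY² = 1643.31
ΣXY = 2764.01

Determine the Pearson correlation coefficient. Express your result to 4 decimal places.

-0.3095

r = (nΣXY − ΣXΣY) / √[(nΣX² − (ΣX)²)(nΣY² − (ΣY)²)]
Numerator: 6×2764.01 − 193.9×88.1 = -498.53
Denominator: √[(38834.1 − 37597.21)(9859.86 − 7761.61)] = √[1236.89 × 2098.25] = 1610.9949
r = -498.53 / 1610.9949 ≈ -0.3095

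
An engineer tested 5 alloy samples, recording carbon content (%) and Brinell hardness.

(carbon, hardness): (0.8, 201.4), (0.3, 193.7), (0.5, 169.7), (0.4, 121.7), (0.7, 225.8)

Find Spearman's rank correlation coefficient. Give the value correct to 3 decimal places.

0.600

Rank carbon: 5, 1, 3, 2, 4
Rank hardness: 4, 3, 2, 1, 5
d = rank(carbon) − rank(hardness): 1, -2, 1, 1, -1; Σd² = 8
ρ = 1 − 6Σd² / [n(n²−1)] = 1 − 6×8 / (5×24) = 1 − 48/120 ≈ 0.600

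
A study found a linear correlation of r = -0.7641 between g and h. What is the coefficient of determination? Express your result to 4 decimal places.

r² = (-0.7641)² = 0.5838

0.5838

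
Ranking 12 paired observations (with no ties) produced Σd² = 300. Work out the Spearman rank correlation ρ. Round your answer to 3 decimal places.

-0.049

ρ = 1 − 6Σd² / [n(n²−1)] = 1 − 6×300 / (12×143)
  = 1 − 1800/1716 = 1 − 1.0490 ≈ -0.049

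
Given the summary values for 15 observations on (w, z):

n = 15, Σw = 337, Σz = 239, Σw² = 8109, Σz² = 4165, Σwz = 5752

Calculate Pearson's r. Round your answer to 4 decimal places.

0.8730

r = (nΣwz − ΣwΣz) / √[(nΣw² − (Σw)²)(nΣz² − (Σz)²)]
Numerator: 15×5752 − 337×239 = 5737
Denominator: √[(121635 − 113569)(62475 − 57121)] = √[8066 × 5354] = 6571.5572
r = 5737 / 6571.5572 ≈ 0.8730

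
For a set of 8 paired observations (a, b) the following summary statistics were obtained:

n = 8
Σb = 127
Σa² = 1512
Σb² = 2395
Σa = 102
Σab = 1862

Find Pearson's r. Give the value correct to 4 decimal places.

0.8575

r = (nΣab − ΣaΣb) / √[(nΣa² − (Σa)²)(nΣb² − (Σb)²)]
Numerator: 8×1862 − 102×127 = 1942
Denominator: √[(12096 − 10404)(19160 − 16129)] = √[1692 × 3031] = 2264.6086
r = 1942 / 2264.6086 ≈ 0.8575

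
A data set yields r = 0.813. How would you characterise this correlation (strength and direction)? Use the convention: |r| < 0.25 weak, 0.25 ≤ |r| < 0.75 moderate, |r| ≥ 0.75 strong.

strong positive

r = 0.813 > 0 so the relationship is positive.
|r| = 0.813, which falls in the strong range.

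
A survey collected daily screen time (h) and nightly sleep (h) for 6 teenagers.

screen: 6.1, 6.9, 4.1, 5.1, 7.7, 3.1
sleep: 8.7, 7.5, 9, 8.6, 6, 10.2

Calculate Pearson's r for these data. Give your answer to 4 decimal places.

-0.9332

n = 6, Σx = 33, Σy = 50, Σx² = 196.54, Σy² = 426.94, Σxy = 263.4
nΣxy − ΣxΣy = 1580.4 − 1650 = -69.6
nΣx² − (Σx)² = 1179.24 − 1089 = 90.24; nΣy² − (Σy)² = 2561.64 − 2500 = 61.64
r = -69.6 / √(90.24 × 61.64) = -69.6 / 74.5815 ≈ -0.9332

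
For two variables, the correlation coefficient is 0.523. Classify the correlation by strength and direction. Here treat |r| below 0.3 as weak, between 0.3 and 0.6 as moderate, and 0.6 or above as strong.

r = 0.523 > 0 so the relationship is positive.
|r| = 0.523, which falls in the moderate range.

moderate positive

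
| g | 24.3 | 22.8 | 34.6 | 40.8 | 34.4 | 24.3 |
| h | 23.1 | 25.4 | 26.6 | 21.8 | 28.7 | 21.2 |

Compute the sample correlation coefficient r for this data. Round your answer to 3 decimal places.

n = 6, Σg = 181.2, Σh = 146.8, Σg² = 5745.98, Σh² = 3634.7, Σgh = 4452.69
nΣgh − ΣgΣh = 26716.14 − 26600.16 = 115.98
nΣg² − (Σg)² = 34475.88 − 32833.44 = 1642.44; nΣh² − (Σh)² = 21808.2 − 21550.24 = 257.96
r = 115.98 / √(1642.44 × 257.96) = 115.98 / 650.9100 ≈ 0.178

0.178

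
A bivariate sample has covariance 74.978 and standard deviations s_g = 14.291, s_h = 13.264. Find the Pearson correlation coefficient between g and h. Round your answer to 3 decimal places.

r = Cov(g,h) / (s_g · s_h) = 74.978 / (14.291 × 13.264)
  = 74.978 / 189.5558 ≈ 0.396

0.396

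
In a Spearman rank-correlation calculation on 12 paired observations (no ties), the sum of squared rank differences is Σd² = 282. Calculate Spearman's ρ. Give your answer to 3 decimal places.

0.014

ρ = 1 − 6Σd² / [n(n²−1)] = 1 − 6×282 / (12×143)
  = 1 − 1692/1716 = 1 − 0.9860 ≈ 0.014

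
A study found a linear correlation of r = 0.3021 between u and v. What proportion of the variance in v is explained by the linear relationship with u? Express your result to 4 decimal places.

r² = (0.3021)² = 0.0913

0.0913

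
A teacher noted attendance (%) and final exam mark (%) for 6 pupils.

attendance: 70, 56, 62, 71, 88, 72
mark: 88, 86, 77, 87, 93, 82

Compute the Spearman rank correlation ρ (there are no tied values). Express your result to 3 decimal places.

Rank attendance: 3, 1, 2, 4, 6, 5
Rank mark: 5, 3, 1, 4, 6, 2
d = rank(attendance) − rank(mark): -2, -2, 1, 0, 0, 3; Σd² = 18
ρ = 1 − 6Σd² / [n(n²−1)] = 1 − 6×18 / (6×35) = 1 − 108/210 ≈ 0.486

0.486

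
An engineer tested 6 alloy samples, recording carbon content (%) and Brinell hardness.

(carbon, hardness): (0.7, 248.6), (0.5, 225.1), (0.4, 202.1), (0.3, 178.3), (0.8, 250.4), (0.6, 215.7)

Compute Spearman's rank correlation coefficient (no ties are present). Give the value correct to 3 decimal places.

Rank carbon: 5, 3, 2, 1, 6, 4
Rank hardness: 5, 4, 2, 1, 6, 3
d = rank(carbon) − rank(hardness): 0, -1, 0, 0, 0, 1; Σd² = 2
ρ = 1 − 6Σd² / [n(n²−1)] = 1 − 6×2 / (6×35) = 1 − 12/210 ≈ 0.943

0.943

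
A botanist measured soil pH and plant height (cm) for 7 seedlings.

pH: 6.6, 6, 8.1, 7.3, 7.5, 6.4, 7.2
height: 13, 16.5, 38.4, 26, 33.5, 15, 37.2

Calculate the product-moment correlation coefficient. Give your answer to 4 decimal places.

0.8690

n = 7, Σx = 49.1, Σy = 179.6, Σx² = 347.51, Σy² = 5322.9, Σxy = 1300.73
nΣxy − ΣxΣy = 9105.11 − 8818.36 = 286.75
nΣx² − (Σx)² = 2432.57 − 2410.81 = 21.76; nΣy² − (Σy)² = 37260.3 − 32256.16 = 5004.14
r = 286.75 / √(21.76 × 5004.14) = 286.75 / 329.9850 ≈ 0.8690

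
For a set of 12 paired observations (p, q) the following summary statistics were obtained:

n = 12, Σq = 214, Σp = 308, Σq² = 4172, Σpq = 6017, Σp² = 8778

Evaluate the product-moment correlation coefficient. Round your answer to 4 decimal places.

0.9412

r = (nΣpq − ΣpΣq) / √[(nΣp² − (Σp)²)(nΣq² − (Σq)²)]
Numerator: 12×6017 − 308×214 = 6292
Denominator: √[(105336 − 94864)(50064 − 45796)] = √[10472 × 4268] = 6685.3942
r = 6292 / 6685.3942 ≈ 0.9412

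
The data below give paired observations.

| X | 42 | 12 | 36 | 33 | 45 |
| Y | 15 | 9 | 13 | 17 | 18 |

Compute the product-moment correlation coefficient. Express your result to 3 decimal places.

0.850

n = 5, ΣX = 168, ΣY = 72, ΣX² = 6318, ΣY² = 1088, ΣXY = 2577
nΣXY − ΣXΣY = 12885 − 12096 = 789
nΣX² − (ΣX)² = 31590 − 28224 = 3366; nΣY² − (ΣY)² = 5440 − 5184 = 256
r = 789 / √(3366 × 256) = 789 / 928.2758 ≈ 0.850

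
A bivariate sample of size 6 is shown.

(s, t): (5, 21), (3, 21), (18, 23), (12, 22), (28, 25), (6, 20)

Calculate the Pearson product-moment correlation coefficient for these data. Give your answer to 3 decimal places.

n = 6, Σs = 72, Σt = 132, Σs² = 1322, Σt² = 2920, Σst = 1666
nΣst − ΣsΣt = 9996 − 9504 = 492
nΣs² − (Σs)² = 7932 − 5184 = 2748; nΣt² − (Σt)² = 17520 − 17424 = 96
r = 492 / √(2748 × 96) = 492 / 513.6224 ≈ 0.958

0.958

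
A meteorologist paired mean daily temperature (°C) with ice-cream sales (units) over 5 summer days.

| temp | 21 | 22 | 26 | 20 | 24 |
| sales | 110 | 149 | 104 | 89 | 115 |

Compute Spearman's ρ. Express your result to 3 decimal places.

Rank temp: 2, 3, 5, 1, 4
Rank sales: 3, 5, 2, 1, 4
d = rank(temp) − rank(sales): -1, -2, 3, 0, 0; Σd² = 14
ρ = 1 − 6Σd² / [n(n²−1)] = 1 − 6×14 / (5×24) = 1 − 84/120 ≈ 0.300

0.300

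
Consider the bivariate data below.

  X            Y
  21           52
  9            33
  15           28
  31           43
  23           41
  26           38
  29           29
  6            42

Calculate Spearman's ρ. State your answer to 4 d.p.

Rank X: 4, 2, 3, 8, 5, 6, 7, 1
Rank Y: 8, 3, 1, 7, 5, 4, 2, 6
d = rank(X) − rank(Y): -4, -1, 2, 1, 0, 2, 5, -5; Σd² = 76
ρ = 1 − 6Σd² / [n(n²−1)] = 1 − 6×76 / (8×63) = 1 − 456/504 ≈ 0.0952

0.0952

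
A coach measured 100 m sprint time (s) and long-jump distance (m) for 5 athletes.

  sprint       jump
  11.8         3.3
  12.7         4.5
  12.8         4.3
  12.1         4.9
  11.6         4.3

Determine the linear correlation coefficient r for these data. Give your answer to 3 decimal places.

n = 5, Σx = 61, Σy = 21.3, Σx² = 745.34, Σy² = 92.13, Σxy = 260.3
nΣxy − ΣxΣy = 1301.5 − 1299.3 = 2.2
nΣx² − (Σx)² = 3726.7 − 3721 = 5.7; nΣy² − (Σy)² = 460.65 − 453.69 = 6.96
r = 2.2 / √(5.7 × 6.96) = 2.2 / 6.2986 ≈ 0.349

0.349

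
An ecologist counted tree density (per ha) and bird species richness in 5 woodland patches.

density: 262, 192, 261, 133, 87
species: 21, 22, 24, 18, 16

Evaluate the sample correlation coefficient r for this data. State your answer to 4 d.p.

0.8976

n = 5, Σx = 935, Σy = 101, Σx² = 198887, Σy² = 2081, Σxy = 19776
nΣxy − ΣxΣy = 98880 − 94435 = 4445
nΣx² − (Σx)² = 994435 − 874225 = 120210; nΣy² − (Σy)² = 10405 − 10201 = 204
r = 4445 / √(120210 × 204) = 4445 / 4952.0541 ≈ 0.8976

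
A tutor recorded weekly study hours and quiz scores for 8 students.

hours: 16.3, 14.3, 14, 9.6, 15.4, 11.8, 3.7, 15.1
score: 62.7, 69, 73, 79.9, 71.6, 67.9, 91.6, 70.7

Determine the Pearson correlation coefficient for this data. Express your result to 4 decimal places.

-0.9169

n = 8, Σx = 100.2, Σy = 586.4, Σx² = 1376.44, Σy² = 43531.32, Σxy = 7108.1
nΣxy − ΣxΣy = 56864.8 − 58757.28 = -1892.48
nΣx² − (Σx)² = 11011.52 − 10040.04 = 971.48; nΣy² − (Σy)² = 348250.56 − 343864.96 = 4385.6
r = -1892.48 / √(971.48 × 4385.6) = -1892.48 / 2064.1034 ≈ -0.9169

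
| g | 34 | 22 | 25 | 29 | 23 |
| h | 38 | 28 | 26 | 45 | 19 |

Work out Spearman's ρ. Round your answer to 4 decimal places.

0.6000

Rank g: 5, 1, 3, 4, 2
Rank h: 4, 3, 2, 5, 1
d = rank(g) − rank(h): 1, -2, 1, -1, 1; Σd² = 8
ρ = 1 − 6Σd² / [n(n²−1)] = 1 − 6×8 / (5×24) = 1 − 48/120 ≈ 0.6000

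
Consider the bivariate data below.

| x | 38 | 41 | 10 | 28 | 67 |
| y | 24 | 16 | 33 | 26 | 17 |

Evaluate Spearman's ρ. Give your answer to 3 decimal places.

Rank x: 3, 4, 1, 2, 5
Rank y: 3, 1, 5, 4, 2
d = rank(x) − rank(y): 0, 3, -4, -2, 3; Σd² = 38
ρ = 1 − 6Σd² / [n(n²−1)] = 1 − 6×38 / (5×24) = 1 − 228/120 ≈ -0.900

-0.900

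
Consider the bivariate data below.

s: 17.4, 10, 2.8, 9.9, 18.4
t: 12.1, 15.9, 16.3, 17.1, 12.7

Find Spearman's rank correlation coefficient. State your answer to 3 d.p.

-0.800

Rank s: 4, 3, 1, 2, 5
Rank t: 1, 3, 4, 5, 2
d = rank(s) − rank(t): 3, 0, -3, -3, 3; Σd² = 36
ρ = 1 − 6Σd² / [n(n²−1)] = 1 − 6×36 / (5×24) = 1 − 216/120 ≈ -0.800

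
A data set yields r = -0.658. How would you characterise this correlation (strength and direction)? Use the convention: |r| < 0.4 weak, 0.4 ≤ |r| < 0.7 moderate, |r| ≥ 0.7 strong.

r = -0.658 < 0 so the relationship is negative.
|r| = 0.658, which falls in the moderate range.

moderate negative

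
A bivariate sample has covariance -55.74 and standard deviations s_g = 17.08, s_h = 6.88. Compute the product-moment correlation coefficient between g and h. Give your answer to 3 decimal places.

-0.474

r = Cov(g,h) / (s_g · s_h) = -55.74 / (17.08 × 6.88)
  = -55.74 / 117.5104 ≈ -0.474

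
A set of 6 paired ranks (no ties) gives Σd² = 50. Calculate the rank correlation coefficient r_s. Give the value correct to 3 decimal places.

-0.429

ρ = 1 − 6Σd² / [n(n²−1)] = 1 − 6×50 / (6×35)
  = 1 − 300/210 = 1 − 1.4286 ≈ -0.429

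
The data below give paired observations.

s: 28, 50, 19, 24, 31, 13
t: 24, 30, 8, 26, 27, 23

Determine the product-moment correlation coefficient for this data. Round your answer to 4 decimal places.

0.5850

n = 6, Σs = 165, Σt = 138, Σs² = 5351, Σt² = 3474, Σst = 4084
nΣst − ΣsΣt = 24504 − 22770 = 1734
nΣs² − (Σs)² = 32106 − 27225 = 4881; nΣt² − (Σt)² = 20844 − 19044 = 1800
r = 1734 / √(4881 × 1800) = 1734 / 2964.0850 ≈ 0.5850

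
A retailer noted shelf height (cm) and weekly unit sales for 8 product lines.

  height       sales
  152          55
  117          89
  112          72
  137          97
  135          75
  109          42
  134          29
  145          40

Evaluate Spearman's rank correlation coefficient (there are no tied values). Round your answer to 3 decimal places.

Rank height: 8, 3, 2, 6, 5, 1, 4, 7
Rank sales: 4, 7, 5, 8, 6, 3, 1, 2
d = rank(height) − rank(sales): 4, -4, -3, -2, -1, -2, 3, 5; Σd² = 84
ρ = 1 − 6Σd² / [n(n²−1)] = 1 − 6×84 / (8×63) = 1 − 504/504 ≈ 0.000

0.000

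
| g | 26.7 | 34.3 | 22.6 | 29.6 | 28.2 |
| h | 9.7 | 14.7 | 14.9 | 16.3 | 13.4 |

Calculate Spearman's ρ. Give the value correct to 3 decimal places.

Rank g: 2, 5, 1, 4, 3
Rank h: 1, 3, 4, 5, 2
d = rank(g) − rank(h): 1, 2, -3, -1, 1; Σd² = 16
ρ = 1 − 6Σd² / [n(n²−1)] = 1 − 6×16 / (5×24) = 1 − 96/120 ≈ 0.200

0.200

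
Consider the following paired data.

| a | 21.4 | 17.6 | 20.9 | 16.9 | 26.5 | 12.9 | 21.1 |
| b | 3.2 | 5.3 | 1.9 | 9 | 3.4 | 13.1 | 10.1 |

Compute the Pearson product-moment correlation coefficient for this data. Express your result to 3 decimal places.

n = 7, Σa = 137.3, Σb = 46, Σa² = 2804.01, Σb² = 408.12, Σab = 825.77
nΣab − ΣaΣb = 5780.39 − 6315.8 = -535.41
nΣa² − (Σa)² = 19628.07 − 18851.29 = 776.78; nΣb² − (Σb)² = 2856.84 − 2116 = 740.84
r = -535.41 / √(776.78 × 740.84) = -535.41 / 758.5972 ≈ -0.706

-0.706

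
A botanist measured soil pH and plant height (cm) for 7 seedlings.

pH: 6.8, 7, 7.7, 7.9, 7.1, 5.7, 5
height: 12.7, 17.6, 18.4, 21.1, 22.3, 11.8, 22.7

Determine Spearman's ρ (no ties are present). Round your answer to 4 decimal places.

0.1429

Rank pH: 3, 4, 6, 7, 5, 2, 1
Rank height: 2, 3, 4, 5, 6, 1, 7
d = rank(pH) − rank(height): 1, 1, 2, 2, -1, 1, -6; Σd² = 48
ρ = 1 − 6Σd² / [n(n²−1)] = 1 − 6×48 / (7×48) = 1 − 288/336 ≈ 0.1429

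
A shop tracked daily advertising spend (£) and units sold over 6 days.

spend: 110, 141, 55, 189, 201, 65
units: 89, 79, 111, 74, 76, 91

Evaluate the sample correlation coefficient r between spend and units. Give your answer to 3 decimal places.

n = 6, Σx = 761, Σy = 520, Σx² = 115353, Σy² = 46016, Σxy = 62211
nΣxy − ΣxΣy = 373266 − 395720 = -22454
nΣx² − (Σx)² = 692118 − 579121 = 112997; nΣy² − (Σy)² = 276096 − 270400 = 5696
r = -22454 / √(112997 × 5696) = -22454 / 25369.8820 ≈ -0.885

-0.885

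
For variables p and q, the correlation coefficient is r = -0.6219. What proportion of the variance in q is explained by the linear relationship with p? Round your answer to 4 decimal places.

r² = (-0.6219)² = 0.3868

0.3868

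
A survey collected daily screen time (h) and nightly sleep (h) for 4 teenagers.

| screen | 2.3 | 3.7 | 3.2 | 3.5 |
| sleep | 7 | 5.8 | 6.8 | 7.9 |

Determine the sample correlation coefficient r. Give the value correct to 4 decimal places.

n = 4, Σx = 12.7, Σy = 27.5, Σx² = 41.47, Σy² = 191.29, Σxy = 86.97
nΣxy − ΣxΣy = 347.88 − 349.25 = -1.37
nΣx² − (Σx)² = 165.88 − 161.29 = 4.59; nΣy² − (Σy)² = 765.16 − 756.25 = 8.91
r = -1.37 / √(4.59 × 8.91) = -1.37 / 6.3951 ≈ -0.2142

-0.2142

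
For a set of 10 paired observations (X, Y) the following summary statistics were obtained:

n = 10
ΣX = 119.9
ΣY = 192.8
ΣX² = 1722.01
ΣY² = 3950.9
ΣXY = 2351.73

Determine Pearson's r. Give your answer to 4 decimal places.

0.1554

r = (nΣXY − ΣXΣY) / √[(nΣX² − (ΣX)²)(nΣY² − (ΣY)²)]
Numerator: 10×2351.73 − 119.9×192.8 = 400.58
Denominator: √[(17220.1 − 14376.01)(39509 − 37171.84)] = √[2844.09 × 2337.16] = 2578.1958
r = 400.58 / 2578.1958 ≈ 0.1554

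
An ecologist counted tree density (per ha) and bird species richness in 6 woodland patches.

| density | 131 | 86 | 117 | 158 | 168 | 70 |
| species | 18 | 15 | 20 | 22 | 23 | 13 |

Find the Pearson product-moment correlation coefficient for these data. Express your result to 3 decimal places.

n = 6, Σx = 730, Σy = 111, Σx² = 96334, Σy² = 2131, Σxy = 14238
nΣxy − ΣxΣy = 85428 − 81030 = 4398
nΣx² − (Σx)² = 578004 − 532900 = 45104; nΣy² − (Σy)² = 12786 − 12321 = 465
r = 4398 / √(45104 × 465) = 4398 / 4579.6681 ≈ 0.960

0.960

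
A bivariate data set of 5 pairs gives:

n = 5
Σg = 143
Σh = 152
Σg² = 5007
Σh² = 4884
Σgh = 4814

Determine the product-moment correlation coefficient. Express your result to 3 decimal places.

0.950

r = (nΣgh − ΣgΣh) / √[(nΣg² − (Σg)²)(nΣh² − (Σh)²)]
Numerator: 5×4814 − 143×152 = 2334
Denominator: √[(25035 − 20449)(24420 − 23104)] = √[4586 × 1316] = 2456.6595
r = 2334 / 2456.6595 ≈ 0.950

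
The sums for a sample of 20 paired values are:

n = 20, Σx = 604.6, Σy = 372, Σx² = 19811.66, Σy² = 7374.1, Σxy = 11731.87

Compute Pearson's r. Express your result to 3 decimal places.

0.582

r = (nΣxy − ΣxΣy) / √[(nΣx² − (Σx)²)(nΣy² − (Σy)²)]
Numerator: 20×11731.87 − 604.6×372 = 9726.2
Denominator: √[(396233.2 − 365541.16)(147482 − 138384)] = √[30692.04 × 9098] = 16710.3615
r = 9726.2 / 16710.3615 ≈ 0.582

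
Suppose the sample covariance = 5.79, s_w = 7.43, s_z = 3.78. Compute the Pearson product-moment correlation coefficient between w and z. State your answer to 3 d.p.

r = Cov(w,z) / (s_w · s_z) = 5.79 / (7.43 × 3.78)
  = 5.79 / 28.0854 ≈ 0.206

0.206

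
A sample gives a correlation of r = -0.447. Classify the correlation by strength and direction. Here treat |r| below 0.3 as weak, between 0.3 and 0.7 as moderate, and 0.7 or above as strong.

r = -0.447 < 0 so the relationship is negative.
|r| = 0.447, which falls in the moderate range.

moderate negative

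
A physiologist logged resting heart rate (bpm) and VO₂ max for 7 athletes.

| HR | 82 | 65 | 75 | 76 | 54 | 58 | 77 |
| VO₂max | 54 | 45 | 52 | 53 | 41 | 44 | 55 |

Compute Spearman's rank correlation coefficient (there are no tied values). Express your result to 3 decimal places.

0.964

Rank HR: 7, 3, 4, 5, 1, 2, 6
Rank VO₂max: 6, 3, 4, 5, 1, 2, 7
d = rank(HR) − rank(VO₂max): 1, 0, 0, 0, 0, 0, -1; Σd² = 2
ρ = 1 − 6Σd² / [n(n²−1)] = 1 − 6×2 / (7×48) = 1 − 12/336 ≈ 0.964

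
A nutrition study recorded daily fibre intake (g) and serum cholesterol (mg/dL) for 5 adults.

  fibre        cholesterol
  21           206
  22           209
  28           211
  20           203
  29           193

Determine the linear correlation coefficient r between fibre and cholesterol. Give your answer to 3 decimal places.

n = 5, Σx = 120, Σy = 1022, Σx² = 2950, Σy² = 209096, Σxy = 24489
nΣxy − ΣxΣy = 122445 − 122640 = -195
nΣx² − (Σx)² = 14750 − 14400 = 350; nΣy² − (Σy)² = 1045480 − 1044484 = 996
r = -195 / √(350 × 996) = -195 / 590.4236 ≈ -0.330

-0.330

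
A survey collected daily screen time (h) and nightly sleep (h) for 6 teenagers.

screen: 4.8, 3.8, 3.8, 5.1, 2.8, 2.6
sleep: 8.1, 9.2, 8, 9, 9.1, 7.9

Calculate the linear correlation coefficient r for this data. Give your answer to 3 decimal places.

n = 6, Σx = 22.9, Σy = 51.3, Σx² = 92.53, Σy² = 440.47, Σxy = 196.16
nΣxy − ΣxΣy = 1176.96 − 1174.77 = 2.19
nΣx² − (Σx)² = 555.18 − 524.41 = 30.77; nΣy² − (Σy)² = 2642.82 − 2631.69 = 11.13
r = 2.19 / √(30.77 × 11.13) = 2.19 / 18.5059 ≈ 0.118

0.118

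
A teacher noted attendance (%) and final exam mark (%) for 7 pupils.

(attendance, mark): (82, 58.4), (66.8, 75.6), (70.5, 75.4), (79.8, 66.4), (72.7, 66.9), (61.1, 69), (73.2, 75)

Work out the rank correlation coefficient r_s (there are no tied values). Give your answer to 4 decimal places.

-0.7143

Rank attendance: 7, 2, 3, 6, 4, 1, 5
Rank mark: 1, 7, 6, 2, 3, 4, 5
d = rank(attendance) − rank(mark): 6, -5, -3, 4, 1, -3, 0; Σd² = 96
ρ = 1 − 6Σd² / [n(n²−1)] = 1 − 6×96 / (7×48) = 1 − 576/336 ≈ -0.7143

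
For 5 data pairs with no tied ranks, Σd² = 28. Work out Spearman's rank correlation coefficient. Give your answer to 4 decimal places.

-0.4000

ρ = 1 − 6Σd² / [n(n²−1)] = 1 − 6×28 / (5×24)
  = 1 − 168/120 = 1 − 1.40000 ≈ -0.4000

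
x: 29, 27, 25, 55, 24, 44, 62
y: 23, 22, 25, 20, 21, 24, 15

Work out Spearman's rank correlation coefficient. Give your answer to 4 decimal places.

-0.5000

Rank x: 4, 3, 2, 6, 1, 5, 7
Rank y: 5, 4, 7, 2, 3, 6, 1
d = rank(x) − rank(y): -1, -1, -5, 4, -2, -1, 6; Σd² = 84
ρ = 1 − 6Σd² / [n(n²−1)] = 1 − 6×84 / (7×48) = 1 − 504/336 ≈ -0.5000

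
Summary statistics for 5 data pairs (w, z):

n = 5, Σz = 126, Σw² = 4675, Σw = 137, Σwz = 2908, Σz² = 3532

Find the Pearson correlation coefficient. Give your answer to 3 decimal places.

-0.950

r = (nΣwz − ΣwΣz) / √[(nΣw² − (Σw)²)(nΣz² − (Σz)²)]
Numerator: 5×2908 − 137×126 = -2722
Denominator: √[(23375 − 18769)(17660 − 15876)] = √[4606 × 1784] = 2866.5491
r = -2722 / 2866.5491 ≈ -0.950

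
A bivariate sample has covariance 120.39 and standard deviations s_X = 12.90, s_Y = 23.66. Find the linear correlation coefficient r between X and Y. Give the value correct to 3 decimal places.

r = Cov(X,Y) / (s_X · s_Y) = 120.39 / (12.90 × 23.66)
  = 120.39 / 305.2140 ≈ 0.394

0.394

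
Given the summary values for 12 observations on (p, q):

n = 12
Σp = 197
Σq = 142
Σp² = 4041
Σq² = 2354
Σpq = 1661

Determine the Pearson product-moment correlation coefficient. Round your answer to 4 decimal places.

r = (nΣpq − ΣpΣq) / √[(nΣp² − (Σp)²)(nΣq² − (Σq)²)]
Numerator: 12×1661 − 197×142 = -8042
Denominator: √[(48492 − 38809)(28248 − 20164)] = √[9683 × 8084] = 8847.4500
r = -8042 / 8847.4500 ≈ -0.9090

-0.9090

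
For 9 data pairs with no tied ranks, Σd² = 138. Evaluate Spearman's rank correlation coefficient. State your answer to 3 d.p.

ρ = 1 − 6Σd² / [n(n²−1)] = 1 − 6×138 / (9×80)
  = 1 − 828/720 = 1 − 1.1500 ≈ -0.150

-0.150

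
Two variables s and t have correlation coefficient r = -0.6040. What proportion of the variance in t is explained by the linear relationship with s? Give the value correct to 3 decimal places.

0.365

r² = (-0.6040)² = 0.365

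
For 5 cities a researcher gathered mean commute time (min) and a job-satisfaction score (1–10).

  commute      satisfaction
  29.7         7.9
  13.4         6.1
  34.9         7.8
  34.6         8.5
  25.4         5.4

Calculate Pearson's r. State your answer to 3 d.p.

n = 5, Σx = 138, Σy = 35.7, Σx² = 4121.98, Σy² = 261.87, Σxy = 1019.85
nΣxy − ΣxΣy = 5099.25 − 4926.6 = 172.65
nΣx² − (Σx)² = 20609.9 − 19044 = 1565.9; nΣy² − (Σy)² = 1309.35 − 1274.49 = 34.86
r = 172.65 / √(1565.9 × 34.86) = 172.65 / 233.6392 ≈ 0.739

0.739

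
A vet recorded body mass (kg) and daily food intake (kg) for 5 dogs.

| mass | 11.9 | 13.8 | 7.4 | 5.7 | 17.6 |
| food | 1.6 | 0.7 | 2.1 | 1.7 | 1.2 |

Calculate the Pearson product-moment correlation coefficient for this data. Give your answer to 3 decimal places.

n = 5, Σx = 56.4, Σy = 7.3, Σx² = 729.06, Σy² = 11.79, Σxy = 75.05
nΣxy − ΣxΣy = 375.25 − 411.72 = -36.47
nΣx² − (Σx)² = 3645.3 − 3180.96 = 464.34; nΣy² − (Σy)² = 58.95 − 53.29 = 5.66
r = -36.47 / √(464.34 × 5.66) = -36.47 / 51.2656 ≈ -0.711

-0.711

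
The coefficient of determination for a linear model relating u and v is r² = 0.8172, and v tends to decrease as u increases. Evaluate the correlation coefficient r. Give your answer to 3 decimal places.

-0.904

|r| = √0.8172 = 0.904
The association is negative, so r = −0.904.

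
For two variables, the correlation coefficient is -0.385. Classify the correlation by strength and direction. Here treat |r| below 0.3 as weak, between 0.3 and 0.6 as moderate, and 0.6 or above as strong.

moderate negative

r = -0.385 < 0 so the relationship is negative.
|r| = 0.385, which falls in the moderate range.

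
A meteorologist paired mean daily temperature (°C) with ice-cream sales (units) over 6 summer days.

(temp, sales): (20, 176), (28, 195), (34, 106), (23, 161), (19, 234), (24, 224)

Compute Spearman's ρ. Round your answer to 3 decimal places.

-0.543

Rank temp: 2, 5, 6, 3, 1, 4
Rank sales: 3, 4, 1, 2, 6, 5
d = rank(temp) − rank(sales): -1, 1, 5, 1, -5, -1; Σd² = 54
ρ = 1 − 6Σd² / [n(n²−1)] = 1 − 6×54 / (6×35) = 1 − 324/210 ≈ -0.543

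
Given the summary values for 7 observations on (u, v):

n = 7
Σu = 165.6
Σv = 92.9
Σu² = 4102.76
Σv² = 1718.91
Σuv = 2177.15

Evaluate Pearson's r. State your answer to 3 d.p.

-0.069

r = (nΣuv − ΣuΣv) / √[(nΣu² − (Σu)²)(nΣv² − (Σv)²)]
Numerator: 7×2177.15 − 165.6×92.9 = -144.19
Denominator: √[(28719.32 − 27423.36)(12032.37 − 8630.41)] = √[1295.96 × 3401.96] = 2099.7152
r = -144.19 / 2099.7152 ≈ -0.069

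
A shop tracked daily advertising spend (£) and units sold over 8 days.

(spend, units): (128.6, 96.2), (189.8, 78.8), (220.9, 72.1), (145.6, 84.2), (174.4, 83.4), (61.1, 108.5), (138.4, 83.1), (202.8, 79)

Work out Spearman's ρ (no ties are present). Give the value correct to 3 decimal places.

Rank spend: 2, 6, 8, 4, 5, 1, 3, 7
Rank units: 7, 2, 1, 6, 5, 8, 4, 3
d = rank(spend) − rank(units): -5, 4, 7, -2, 0, -7, -1, 4; Σd² = 160
ρ = 1 − 6Σd² / [n(n²−1)] = 1 − 6×160 / (8×63) = 1 − 960/504 ≈ -0.905

-0.905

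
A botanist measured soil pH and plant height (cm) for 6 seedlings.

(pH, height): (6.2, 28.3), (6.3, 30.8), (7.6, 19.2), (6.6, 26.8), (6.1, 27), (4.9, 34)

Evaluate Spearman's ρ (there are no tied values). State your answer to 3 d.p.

-0.771

Rank pH: 3, 4, 6, 5, 2, 1
Rank height: 4, 5, 1, 2, 3, 6
d = rank(pH) − rank(height): -1, -1, 5, 3, -1, -5; Σd² = 62
ρ = 1 − 6Σd² / [n(n²−1)] = 1 − 6×62 / (6×35) = 1 − 372/210 ≈ -0.771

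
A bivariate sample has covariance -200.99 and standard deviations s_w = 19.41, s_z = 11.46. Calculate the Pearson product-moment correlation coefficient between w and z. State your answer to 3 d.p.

-0.904

r = Cov(w,z) / (s_w · s_z) = -200.99 / (19.41 × 11.46)
  = -200.99 / 222.4386 ≈ -0.904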